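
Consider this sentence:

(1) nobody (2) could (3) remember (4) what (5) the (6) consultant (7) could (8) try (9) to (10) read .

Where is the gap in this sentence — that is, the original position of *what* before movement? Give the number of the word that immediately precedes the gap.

Pre-movement form: The consultant could try to read what.
'what' is the direct object of 'read'. Fronting leaves a gap immediately after 'read':
Nobody could remember what the consultant could try to read ___.
'read' is word 10.

10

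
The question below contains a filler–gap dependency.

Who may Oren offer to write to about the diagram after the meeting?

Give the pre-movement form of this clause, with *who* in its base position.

'who' functions as the object of the preposition 'to'. Wh-movement fronts it, leaving a gap right after 'to':
Who may Oren offer to write to ___ about the diagram after the meeting?

Oren may offer to write to who about the diagram after the meeting.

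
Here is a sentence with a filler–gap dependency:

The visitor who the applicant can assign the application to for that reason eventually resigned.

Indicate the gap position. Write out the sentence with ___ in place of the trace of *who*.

'who' is the object of the preposition 'to' (recipient of 'assign'). The gap is right after 'to'.

The visitor who the applicant can assign the application to ___ for that reason eventually resigned.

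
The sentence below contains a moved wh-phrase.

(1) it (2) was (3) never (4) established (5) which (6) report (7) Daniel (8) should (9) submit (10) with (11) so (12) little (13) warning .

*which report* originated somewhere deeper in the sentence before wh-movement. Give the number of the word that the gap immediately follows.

9

Before movement: Daniel should submit which report with so little warning.
'which report' is the direct object of 'submit'. Wh-movement fronts it, leaving a gap right after 'submit':
It was never established which report Daniel should submit ___ with so little warning.
'submit' is word 9.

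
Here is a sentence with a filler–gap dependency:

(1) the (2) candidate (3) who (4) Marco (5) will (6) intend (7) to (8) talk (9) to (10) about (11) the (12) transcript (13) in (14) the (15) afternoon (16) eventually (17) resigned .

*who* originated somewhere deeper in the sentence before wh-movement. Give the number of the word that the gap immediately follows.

9

'who' is the object of the preposition 'to'. Wh-movement fronts it, leaving a gap right after 'to':
The candidate who Marco will intend to talk to ___ about the transcript in the afternoon eventually resigned.
'to' is word 9.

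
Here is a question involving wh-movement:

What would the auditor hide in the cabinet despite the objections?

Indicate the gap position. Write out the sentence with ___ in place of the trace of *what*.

What would the auditor hide ___ in the cabinet despite the objections?

Pre-movement form: The auditor would hide what in the cabinet despite the objections.
The filler 'what' is interpreted as the direct object of 'hide'. The gap is right after 'hide'.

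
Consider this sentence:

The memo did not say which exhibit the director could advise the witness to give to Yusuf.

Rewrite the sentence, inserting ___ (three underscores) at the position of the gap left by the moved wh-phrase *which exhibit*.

The memo did not say which exhibit the director could advise the witness to give ___ to Yusuf.

In situ: The director could advise the witness to give which exhibit to Yusuf.
'which exhibit' functions as the direct object of 'give'. The gap is right after 'give'.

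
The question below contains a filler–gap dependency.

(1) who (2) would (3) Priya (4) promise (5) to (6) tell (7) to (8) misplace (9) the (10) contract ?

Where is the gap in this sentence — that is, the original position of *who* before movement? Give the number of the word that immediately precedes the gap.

6

In situ: Priya would promise to tell who to misplace the contract.
'who' functions as the direct object of 'tell'. Wh-movement fronts it, leaving a gap right after 'tell':
Who would Priya promise to tell ___ to misplace the contract?
'tell' is word 6.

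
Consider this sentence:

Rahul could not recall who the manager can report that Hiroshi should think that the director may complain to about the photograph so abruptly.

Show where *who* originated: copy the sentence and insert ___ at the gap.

Rahul could not recall who the manager can report that Hiroshi should think that the director may complain to ___ about the photograph so abruptly.

In situ: The manager can report that Hiroshi should think that the director may complain to who about the photograph so abruptly.
'who' functions as the object of the preposition 'to'. The gap is right after 'to'.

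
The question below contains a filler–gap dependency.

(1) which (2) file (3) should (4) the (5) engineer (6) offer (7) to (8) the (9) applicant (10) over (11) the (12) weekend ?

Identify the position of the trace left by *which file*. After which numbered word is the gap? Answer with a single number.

6

Before movement: The engineer should offer which file to the applicant over the weekend.
'which file' is the direct object of 'offer'. Wh-movement fronts it, leaving a gap right after 'offer':
Which file should the engineer offer ___ to the applicant over the weekend?
'offer' is word 6.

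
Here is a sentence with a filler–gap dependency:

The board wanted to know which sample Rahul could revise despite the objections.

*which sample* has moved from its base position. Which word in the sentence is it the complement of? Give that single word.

revise

Underlying clause: Rahul could revise which sample despite the objections.
The filler 'which sample' is interpreted as the direct object of 'revise'. It moves to the left edge, and the trace sits right after 'revise':
The board wanted to know which sample Rahul could revise ___ despite the objections.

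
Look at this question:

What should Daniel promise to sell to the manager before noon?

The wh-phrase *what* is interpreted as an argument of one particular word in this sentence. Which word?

Before movement: Daniel should promise to sell what to the manager before noon.
'what' functions as the direct object of 'sell'. Wh-movement fronts it, leaving a gap right after 'sell':
What should Daniel promise to sell ___ to the manager before noon?

sell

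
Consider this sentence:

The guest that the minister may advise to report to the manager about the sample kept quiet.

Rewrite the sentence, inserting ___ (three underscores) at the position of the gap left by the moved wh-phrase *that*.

The filler 'that' is interpreted as the direct object of 'advise'. The gap is right after 'advise'.

The guest that the minister may advise ___ to report to the manager about the sample kept quiet.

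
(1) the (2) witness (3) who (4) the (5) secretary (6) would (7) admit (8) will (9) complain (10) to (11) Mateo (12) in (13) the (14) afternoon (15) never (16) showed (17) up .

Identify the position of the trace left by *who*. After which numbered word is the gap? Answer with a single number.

7

'who' is the subject of the clause embedded under 'admit'. Wh-movement fronts it, leaving a gap right after 'admit':
The witness who the secretary would admit ___ will complain to Mateo in the afternoon never showed up.
'admit' is word 7.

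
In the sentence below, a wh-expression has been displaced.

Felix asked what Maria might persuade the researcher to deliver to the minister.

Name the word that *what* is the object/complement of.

Pre-movement form: Maria might persuade the researcher to deliver what to the minister.
'what' is the direct object of 'deliver'. Wh-movement fronts it, leaving a gap right after 'deliver':
Felix asked what Maria might persuade the researcher to deliver ___ to the minister.

deliver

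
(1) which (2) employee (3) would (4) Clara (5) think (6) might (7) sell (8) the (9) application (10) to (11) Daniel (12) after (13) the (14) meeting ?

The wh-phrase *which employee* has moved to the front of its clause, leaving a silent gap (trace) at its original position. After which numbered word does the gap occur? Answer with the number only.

5

Pre-movement form: Clara would think which employee might sell the application to Daniel after the meeting.
The filler 'which employee' is interpreted as the subject of the clause embedded under 'think'. It moves to the left edge, and the trace sits right after 'think':
Which employee would Clara think ___ might sell the application to Daniel after the meeting?
'think' is word 5.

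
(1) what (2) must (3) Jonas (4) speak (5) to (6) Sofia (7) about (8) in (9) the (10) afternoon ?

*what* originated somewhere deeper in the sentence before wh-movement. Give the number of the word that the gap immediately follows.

In situ: Jonas must speak to Sofia about what in the afternoon.
'what' is the object of the preposition 'about'. Fronting leaves a gap immediately after 'about':
What must Jonas speak to Sofia about ___ in the afternoon?
'about' is word 7.

7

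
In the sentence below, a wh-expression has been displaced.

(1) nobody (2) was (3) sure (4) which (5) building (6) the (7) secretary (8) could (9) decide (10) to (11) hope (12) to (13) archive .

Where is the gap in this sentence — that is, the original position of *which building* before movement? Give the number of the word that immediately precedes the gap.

In situ: The secretary could decide to hope to archive which building.
'which building' is the direct object of 'archive'. It moves to the left edge, and the trace sits right after 'archive':
Nobody was sure which building the secretary could decide to hope to archive ___.
'archive' is word 13.

13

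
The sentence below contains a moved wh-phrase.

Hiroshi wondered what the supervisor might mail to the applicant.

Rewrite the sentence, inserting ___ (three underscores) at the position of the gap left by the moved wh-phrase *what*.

Hiroshi wondered what the supervisor might mail ___ to the applicant.

Pre-movement form: The supervisor might mail what to the applicant.
The filler 'what' is interpreted as the direct object of 'mail'. The gap is right after 'mail'.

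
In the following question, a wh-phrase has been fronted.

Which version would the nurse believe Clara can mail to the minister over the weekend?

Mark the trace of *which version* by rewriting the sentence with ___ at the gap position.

Before movement: The nurse would believe Clara can mail which version to the minister over the weekend.
'which version' functions as the direct object of 'mail'. The gap is right after 'mail'.

Which version would the nurse believe Clara can mail ___ to the minister over the weekend?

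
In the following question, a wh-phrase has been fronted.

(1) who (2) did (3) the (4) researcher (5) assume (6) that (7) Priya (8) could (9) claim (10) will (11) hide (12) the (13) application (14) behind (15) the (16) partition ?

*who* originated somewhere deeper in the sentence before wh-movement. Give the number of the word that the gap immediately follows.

Pre-movement form: The researcher did assume that Priya could claim who will hide the application behind the partition.
'who' functions as the subject of the clause embedded under 'claim'. It moves to the left edge, and the trace sits right after 'claim':
Who did the researcher assume that Priya could claim ___ will hide the application behind the partition?
'claim' is word 9.

9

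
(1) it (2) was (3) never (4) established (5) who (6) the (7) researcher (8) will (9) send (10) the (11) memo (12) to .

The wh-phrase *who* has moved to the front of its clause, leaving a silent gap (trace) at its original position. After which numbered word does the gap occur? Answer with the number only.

Underlying clause: The researcher will send the memo to who.
The filler 'who' is interpreted as the object of the preposition 'to' (recipient of 'send'). It moves to the left edge, and the trace sits right after 'to':
It was never established who the researcher will send the memo to ___.
'to' is word 12.

12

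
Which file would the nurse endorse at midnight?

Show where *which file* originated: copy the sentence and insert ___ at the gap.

Before movement: The nurse would endorse which file at midnight.
'which file' functions as the direct object of 'endorse'. The gap is right after 'endorse'.

Which file would the nurse endorse ___ at midnight?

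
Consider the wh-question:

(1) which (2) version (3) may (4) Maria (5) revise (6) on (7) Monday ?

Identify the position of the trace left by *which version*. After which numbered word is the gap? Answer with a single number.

In situ: Maria may revise which version on Monday.
'which version' functions as the direct object of 'revise'. It moves to the left edge, and the trace sits right after 'revise':
Which version may Maria revise ___ on Monday?
'revise' is word 5.

5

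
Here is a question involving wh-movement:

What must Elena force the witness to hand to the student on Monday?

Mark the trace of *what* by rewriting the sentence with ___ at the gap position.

What must Elena force the witness to hand ___ to the student on Monday?

Before movement: Elena must force the witness to hand what to the student on Monday.
'what' is the direct object of 'hand'. The gap is right after 'hand'.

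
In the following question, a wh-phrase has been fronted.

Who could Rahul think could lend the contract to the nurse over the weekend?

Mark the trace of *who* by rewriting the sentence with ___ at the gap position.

In situ: Rahul could think who could lend the contract to the nurse over the weekend.
'who' functions as the subject of the clause embedded under 'think'. The gap is right after 'think'.

Who could Rahul think ___ could lend the contract to the nurse over the weekend?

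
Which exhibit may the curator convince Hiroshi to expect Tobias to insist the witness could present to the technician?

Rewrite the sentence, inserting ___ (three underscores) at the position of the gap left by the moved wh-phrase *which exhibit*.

Which exhibit may the curator convince Hiroshi to expect Tobias to insist the witness could present ___ to the technician?

Before movement: The curator may convince Hiroshi to expect Tobias to insist the witness could present which exhibit to the technician.
'which exhibit' functions as the direct object of 'present'. The gap is right after 'present'.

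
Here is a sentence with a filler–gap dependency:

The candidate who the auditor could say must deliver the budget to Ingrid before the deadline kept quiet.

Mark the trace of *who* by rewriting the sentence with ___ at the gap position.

The candidate who the auditor could say ___ must deliver the budget to Ingrid before the deadline kept quiet.

The filler 'who' is interpreted as the subject of the clause embedded under 'say'. The gap is right after 'say'.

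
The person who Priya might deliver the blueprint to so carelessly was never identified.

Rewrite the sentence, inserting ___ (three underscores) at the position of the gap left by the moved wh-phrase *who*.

The person who Priya might deliver the blueprint to ___ so carelessly was never identified.

The filler 'who' is interpreted as the object of the preposition 'to' (recipient of 'deliver'). The gap is right after 'to'.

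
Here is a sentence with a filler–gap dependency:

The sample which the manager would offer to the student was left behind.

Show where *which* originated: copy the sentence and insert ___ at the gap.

'which' functions as the direct object of 'offer'. The gap is right after 'offer'.

The sample which the manager would offer ___ to the student was left behind.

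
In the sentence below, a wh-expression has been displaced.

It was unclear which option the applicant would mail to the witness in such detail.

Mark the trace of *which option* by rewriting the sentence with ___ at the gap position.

It was unclear which option the applicant would mail ___ to the witness in such detail.

Underlying clause: The applicant would mail which option to the witness in such detail.
'which option' functions as the direct object of 'mail'. The gap is right after 'mail'.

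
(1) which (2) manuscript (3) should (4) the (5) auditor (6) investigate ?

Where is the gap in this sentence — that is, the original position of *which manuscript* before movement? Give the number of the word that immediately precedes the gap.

Underlying clause: The auditor should investigate which manuscript.
'which manuscript' functions as the direct object of 'investigate'. It moves to the left edge, and the trace sits right after 'investigate':
Which manuscript should the auditor investigate ___?
'investigate' is word 6.

6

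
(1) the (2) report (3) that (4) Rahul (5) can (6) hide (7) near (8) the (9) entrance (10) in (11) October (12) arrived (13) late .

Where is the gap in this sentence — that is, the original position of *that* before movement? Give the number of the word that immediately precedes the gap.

'that' functions as the direct object of 'hide'. Wh-movement fronts it, leaving a gap right after 'hide':
The report that Rahul can hide ___ near the entrance in October arrived late.
'hide' is word 6.

6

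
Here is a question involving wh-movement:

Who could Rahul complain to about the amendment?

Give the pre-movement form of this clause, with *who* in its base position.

Rahul could complain to who about the amendment.

'who' functions as the object of the preposition 'to'. Fronting leaves a gap immediately after 'to':
Who could Rahul complain to ___ about the amendment?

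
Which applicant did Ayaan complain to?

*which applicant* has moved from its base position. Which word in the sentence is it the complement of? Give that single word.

to

In situ: Ayaan did complain to which applicant.
'which applicant' functions as the object of the preposition 'to'. Wh-movement fronts it, leaving a gap right after 'to':
Which applicant did Ayaan complain to ___?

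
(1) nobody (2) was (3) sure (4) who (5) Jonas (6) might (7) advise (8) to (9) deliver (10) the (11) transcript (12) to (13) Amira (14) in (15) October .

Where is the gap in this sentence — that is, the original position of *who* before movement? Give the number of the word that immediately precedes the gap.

Before movement: Jonas might advise who to deliver the transcript to Amira in October.
The filler 'who' is interpreted as the direct object of 'advise'. Wh-movement fronts it, leaving a gap right after 'advise':
Nobody was sure who Jonas might advise ___ to deliver the transcript to Amira in October.
'advise' is word 7.

7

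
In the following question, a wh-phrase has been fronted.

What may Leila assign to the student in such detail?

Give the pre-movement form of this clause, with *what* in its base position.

'what' functions as the direct object of 'assign'. It moves to the left edge, and the trace sits right after 'assign':
What may Leila assign ___ to the student in such detail?

Leila may assign what to the student in such detail.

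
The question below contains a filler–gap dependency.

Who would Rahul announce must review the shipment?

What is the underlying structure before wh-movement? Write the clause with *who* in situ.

Rahul would announce who must review the shipment.

'who' is the subject of the clause embedded under 'announce'. Fronting leaves a gap immediately after 'announce':
Who would Rahul announce ___ must review the shipment?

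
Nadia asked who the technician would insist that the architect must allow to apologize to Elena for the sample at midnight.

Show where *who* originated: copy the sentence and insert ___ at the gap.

Nadia asked who the technician would insist that the architect must allow ___ to apologize to Elena for the sample at midnight.

Pre-movement form: The technician would insist that the architect must allow who to apologize to Elena for the sample at midnight.
'who' is the direct object of 'allow'. The gap is right after 'allow'.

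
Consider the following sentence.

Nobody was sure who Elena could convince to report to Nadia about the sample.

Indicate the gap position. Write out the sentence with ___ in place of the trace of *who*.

Nobody was sure who Elena could convince ___ to report to Nadia about the sample.

Pre-movement form: Elena could convince who to report to Nadia about the sample.
'who' is the direct object of 'convince'. The gap is right after 'convince'.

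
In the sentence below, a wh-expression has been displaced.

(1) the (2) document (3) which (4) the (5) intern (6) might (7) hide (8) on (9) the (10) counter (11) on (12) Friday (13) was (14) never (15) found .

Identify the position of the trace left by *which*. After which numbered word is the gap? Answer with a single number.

'which' functions as the direct object of 'hide'. It moves to the left edge, and the trace sits right after 'hide':
The document which the intern might hide ___ on the counter on Friday was never found.
'hide' is word 7.

7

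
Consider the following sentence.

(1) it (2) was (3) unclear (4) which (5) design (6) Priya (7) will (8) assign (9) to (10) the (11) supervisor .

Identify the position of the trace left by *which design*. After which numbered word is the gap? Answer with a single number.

8

Pre-movement form: Priya will assign which design to the supervisor.
'which design' is the direct object of 'assign'. It moves to the left edge, and the trace sits right after 'assign':
It was unclear which design Priya will assign ___ to the supervisor.
'assign' is word 8.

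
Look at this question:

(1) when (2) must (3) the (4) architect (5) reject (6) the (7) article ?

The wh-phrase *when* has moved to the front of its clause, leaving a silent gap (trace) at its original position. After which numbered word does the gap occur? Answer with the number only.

Before movement: The architect must reject the article when.
The filler 'when' is interpreted as the temporal adjunct. Fronting leaves a gap immediately after 'article':
When must the architect reject the article ___?
'article' is word 7.

7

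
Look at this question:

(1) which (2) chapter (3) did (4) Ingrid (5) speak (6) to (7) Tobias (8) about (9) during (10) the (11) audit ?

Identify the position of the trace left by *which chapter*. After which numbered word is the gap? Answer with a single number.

8

In situ: Ingrid did speak to Tobias about which chapter during the audit.
'which chapter' functions as the object of the preposition 'about'. Wh-movement fronts it, leaving a gap right after 'about':
Which chapter did Ingrid speak to Tobias about ___ during the audit?
'about' is word 8.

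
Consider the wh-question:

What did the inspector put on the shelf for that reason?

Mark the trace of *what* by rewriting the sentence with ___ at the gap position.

What did the inspector put ___ on the shelf for that reason?

Before movement: The inspector did put what on the shelf for that reason.
The filler 'what' is interpreted as the direct object of 'put'. The gap is right after 'put'.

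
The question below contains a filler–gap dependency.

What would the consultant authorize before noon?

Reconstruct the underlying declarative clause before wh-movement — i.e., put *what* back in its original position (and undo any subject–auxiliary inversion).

The consultant would authorize what before noon.

'what' is the direct object of 'authorize'. Wh-movement fronts it, leaving a gap right after 'authorize':
What would the consultant authorize ___ before noon?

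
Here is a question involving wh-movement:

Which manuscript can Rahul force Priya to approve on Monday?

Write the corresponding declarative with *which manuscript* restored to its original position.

Rahul can force Priya to approve which manuscript on Monday.

The filler 'which manuscript' is interpreted as the direct object of 'approve'. Wh-movement fronts it, leaving a gap right after 'approve':
Which manuscript can Rahul force Priya to approve ___ on Monday?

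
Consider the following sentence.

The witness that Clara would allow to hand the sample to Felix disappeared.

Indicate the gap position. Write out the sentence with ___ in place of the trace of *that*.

The witness that Clara would allow ___ to hand the sample to Felix disappeared.

'that' is the direct object of 'allow'. The gap is right after 'allow'.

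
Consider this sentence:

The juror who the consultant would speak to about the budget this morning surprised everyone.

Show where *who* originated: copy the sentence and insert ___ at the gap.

The juror who the consultant would speak to ___ about the budget this morning surprised everyone.

'who' is the object of the preposition 'to'. The gap is right after 'to'.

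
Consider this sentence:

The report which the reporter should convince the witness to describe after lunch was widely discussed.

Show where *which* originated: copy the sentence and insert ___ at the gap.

The report which the reporter should convince the witness to describe ___ after lunch was widely discussed.

'which' is the direct object of 'describe'. The gap is right after 'describe'.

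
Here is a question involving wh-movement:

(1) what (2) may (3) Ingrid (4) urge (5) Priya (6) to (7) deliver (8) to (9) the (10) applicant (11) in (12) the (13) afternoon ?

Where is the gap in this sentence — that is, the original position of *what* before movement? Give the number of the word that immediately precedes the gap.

Pre-movement form: Ingrid may urge Priya to deliver what to the applicant in the afternoon.
The filler 'what' is interpreted as the direct object of 'deliver'. Fronting leaves a gap immediately after 'deliver':
What may Ingrid urge Priya to deliver ___ to the applicant in the afternoon?
'deliver' is word 7.

7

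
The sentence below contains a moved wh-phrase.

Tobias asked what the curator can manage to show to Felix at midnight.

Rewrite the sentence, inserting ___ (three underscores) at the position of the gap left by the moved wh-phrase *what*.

Tobias asked what the curator can manage to show ___ to Felix at midnight.

Underlying clause: The curator can manage to show what to Felix at midnight.
The filler 'what' is interpreted as the direct object of 'show'. The gap is right after 'show'.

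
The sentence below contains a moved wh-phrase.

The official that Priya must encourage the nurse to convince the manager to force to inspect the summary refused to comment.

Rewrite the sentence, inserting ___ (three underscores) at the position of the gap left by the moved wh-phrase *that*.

The official that Priya must encourage the nurse to convince the manager to force ___ to inspect the summary refused to comment.

The filler 'that' is interpreted as the direct object of 'force'. The gap is right after 'force'.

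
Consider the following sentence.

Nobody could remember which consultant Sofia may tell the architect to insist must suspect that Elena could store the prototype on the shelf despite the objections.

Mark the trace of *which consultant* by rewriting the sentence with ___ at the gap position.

Pre-movement form: Sofia may tell the architect to insist which consultant must suspect that Elena could store the prototype on the shelf despite the objections.
'which consultant' functions as the subject of the clause embedded under 'insist'. The gap is right after 'insist'.

Nobody could remember which consultant Sofia may tell the architect to insist ___ must suspect that Elena could store the prototype on the shelf despite the objections.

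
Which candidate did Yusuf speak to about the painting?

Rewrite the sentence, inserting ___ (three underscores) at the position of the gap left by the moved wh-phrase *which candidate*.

Before movement: Yusuf did speak to which candidate about the painting.
'which candidate' functions as the object of the preposition 'to'. The gap is right after 'to'.

Which candidate did Yusuf speak to ___ about the painting?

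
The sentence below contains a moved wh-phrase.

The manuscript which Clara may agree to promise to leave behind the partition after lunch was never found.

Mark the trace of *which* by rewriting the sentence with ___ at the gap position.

'which' functions as the direct object of 'leave'. The gap is right after 'leave'.

The manuscript which Clara may agree to promise to leave ___ behind the partition after lunch was never found.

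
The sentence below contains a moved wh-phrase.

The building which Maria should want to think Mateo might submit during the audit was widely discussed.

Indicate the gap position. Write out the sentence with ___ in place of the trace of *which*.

'which' functions as the direct object of 'submit'. The gap is right after 'submit'.

The building which Maria should want to think Mateo might submit ___ during the audit was widely discussed.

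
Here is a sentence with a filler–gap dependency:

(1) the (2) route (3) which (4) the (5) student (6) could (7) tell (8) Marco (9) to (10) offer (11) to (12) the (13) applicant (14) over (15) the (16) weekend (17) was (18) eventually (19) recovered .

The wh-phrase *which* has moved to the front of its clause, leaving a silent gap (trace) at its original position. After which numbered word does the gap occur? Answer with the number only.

'which' functions as the direct object of 'offer'. Fronting leaves a gap immediately after 'offer':
The route which the student could tell Marco to offer ___ to the applicant over the weekend was eventually recovered.
'offer' is word 10.

10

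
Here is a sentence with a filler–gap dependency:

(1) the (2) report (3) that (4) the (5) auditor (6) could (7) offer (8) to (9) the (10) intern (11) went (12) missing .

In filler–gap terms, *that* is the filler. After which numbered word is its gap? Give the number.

'that' functions as the direct object of 'offer'. Wh-movement fronts it, leaving a gap right after 'offer':
The report that the auditor could offer ___ to the intern went missing.
'offer' is word 7.

7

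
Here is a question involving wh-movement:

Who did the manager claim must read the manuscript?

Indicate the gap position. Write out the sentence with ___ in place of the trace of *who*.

Pre-movement form: The manager did claim who must read the manuscript.
The filler 'who' is interpreted as the subject of the clause embedded under 'claim'. The gap is right after 'claim'.

Who did the manager claim ___ must read the manuscript?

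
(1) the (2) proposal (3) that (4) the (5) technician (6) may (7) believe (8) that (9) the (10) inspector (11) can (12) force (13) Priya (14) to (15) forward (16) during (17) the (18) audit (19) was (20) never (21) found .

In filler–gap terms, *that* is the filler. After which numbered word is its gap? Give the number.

'that' functions as the direct object of 'forward'. Fronting leaves a gap immediately after 'forward':
The proposal that the technician may believe that the inspector can force Priya to forward ___ during the audit was never found.
'forward' is word 15.

15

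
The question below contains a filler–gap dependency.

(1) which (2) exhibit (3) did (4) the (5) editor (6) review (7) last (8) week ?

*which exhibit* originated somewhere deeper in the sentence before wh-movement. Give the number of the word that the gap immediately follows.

6

Pre-movement form: The editor did review which exhibit last week.
'which exhibit' is the direct object of 'review'. Wh-movement fronts it, leaving a gap right after 'review':
Which exhibit did the editor review ___ last week?
'review' is word 6.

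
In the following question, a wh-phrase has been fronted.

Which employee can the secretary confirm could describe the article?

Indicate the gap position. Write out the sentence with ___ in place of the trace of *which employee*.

Which employee can the secretary confirm ___ could describe the article?

Before movement: The secretary can confirm which employee could describe the article.
'which employee' is the subject of the clause embedded under 'confirm'. The gap is right after 'confirm'.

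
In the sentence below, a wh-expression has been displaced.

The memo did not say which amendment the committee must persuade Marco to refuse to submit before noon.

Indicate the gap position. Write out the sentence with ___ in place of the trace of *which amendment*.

The memo did not say which amendment the committee must persuade Marco to refuse to submit ___ before noon.

In situ: The committee must persuade Marco to refuse to submit which amendment before noon.
'which amendment' is the direct object of 'submit'. The gap is right after 'submit'.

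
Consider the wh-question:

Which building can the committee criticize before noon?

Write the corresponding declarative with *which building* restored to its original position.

The committee can criticize which building before noon.

'which building' functions as the direct object of 'criticize'. Wh-movement fronts it, leaving a gap right after 'criticize':
Which building can the committee criticize ___ before noon?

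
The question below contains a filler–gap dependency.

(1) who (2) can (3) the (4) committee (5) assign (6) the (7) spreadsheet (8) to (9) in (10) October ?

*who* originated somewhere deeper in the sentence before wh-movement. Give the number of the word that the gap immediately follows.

8

Underlying clause: The committee can assign the spreadsheet to who in October.
'who' functions as the object of the preposition 'to' (recipient of 'assign'). Wh-movement fronts it, leaving a gap right after 'to':
Who can the committee assign the spreadsheet to ___ in October?
'to' is word 8.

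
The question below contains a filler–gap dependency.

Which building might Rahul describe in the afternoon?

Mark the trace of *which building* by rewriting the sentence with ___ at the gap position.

Which building might Rahul describe ___ in the afternoon?

Pre-movement form: Rahul might describe which building in the afternoon.
The filler 'which building' is interpreted as the direct object of 'describe'. The gap is right after 'describe'.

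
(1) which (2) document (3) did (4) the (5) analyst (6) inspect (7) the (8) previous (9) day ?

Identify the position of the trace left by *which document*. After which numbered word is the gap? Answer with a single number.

6

Underlying clause: The analyst did inspect which document the previous day.
'which document' functions as the direct object of 'inspect'. Wh-movement fronts it, leaving a gap right after 'inspect':
Which document did the analyst inspect ___ the previous day?
'inspect' is word 6.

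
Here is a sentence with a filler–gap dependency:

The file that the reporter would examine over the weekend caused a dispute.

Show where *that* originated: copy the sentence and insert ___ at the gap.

The file that the reporter would examine ___ over the weekend caused a dispute.

'that' is the direct object of 'examine'. The gap is right after 'examine'.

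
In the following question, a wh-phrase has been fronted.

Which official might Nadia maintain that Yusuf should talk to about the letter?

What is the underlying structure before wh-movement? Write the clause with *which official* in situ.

Nadia might maintain that Yusuf should talk to which official about the letter.

'which official' functions as the object of the preposition 'to'. Fronting leaves a gap immediately after 'to':
Which official might Nadia maintain that Yusuf should talk to ___ about the letter?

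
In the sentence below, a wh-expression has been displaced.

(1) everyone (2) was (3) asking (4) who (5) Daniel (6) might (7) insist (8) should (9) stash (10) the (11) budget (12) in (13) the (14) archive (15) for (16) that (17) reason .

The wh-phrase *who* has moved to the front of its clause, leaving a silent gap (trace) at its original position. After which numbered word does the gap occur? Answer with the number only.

Underlying clause: Daniel might insist who should stash the budget in the archive for that reason.
The filler 'who' is interpreted as the subject of the clause embedded under 'insist'. Wh-movement fronts it, leaving a gap right after 'insist':
Everyone was asking who Daniel might insist ___ should stash the budget in the archive for that reason.
'insist' is word 7.

7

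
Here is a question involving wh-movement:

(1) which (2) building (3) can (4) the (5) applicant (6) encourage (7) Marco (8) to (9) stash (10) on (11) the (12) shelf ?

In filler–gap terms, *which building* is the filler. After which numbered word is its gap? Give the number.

In situ: The applicant can encourage Marco to stash which building on the shelf.
'which building' functions as the direct object of 'stash'. It moves to the left edge, and the trace sits right after 'stash':
Which building can the applicant encourage Marco to stash ___ on the shelf?
'stash' is word 9.

9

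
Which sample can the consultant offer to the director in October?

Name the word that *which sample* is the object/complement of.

offer

In situ: The consultant can offer which sample to the director in October.
The filler 'which sample' is interpreted as the direct object of 'offer'. It moves to the left edge, and the trace sits right after 'offer':
Which sample can the consultant offer ___ to the director in October?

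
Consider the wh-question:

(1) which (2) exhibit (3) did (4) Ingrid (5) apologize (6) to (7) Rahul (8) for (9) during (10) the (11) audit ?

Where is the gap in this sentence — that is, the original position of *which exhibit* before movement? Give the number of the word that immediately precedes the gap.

Before movement: Ingrid did apologize to Rahul for which exhibit during the audit.
The filler 'which exhibit' is interpreted as the object of the preposition 'for'. Wh-movement fronts it, leaving a gap right after 'for':
Which exhibit did Ingrid apologize to Rahul for ___ during the audit?
'for' is word 8.

8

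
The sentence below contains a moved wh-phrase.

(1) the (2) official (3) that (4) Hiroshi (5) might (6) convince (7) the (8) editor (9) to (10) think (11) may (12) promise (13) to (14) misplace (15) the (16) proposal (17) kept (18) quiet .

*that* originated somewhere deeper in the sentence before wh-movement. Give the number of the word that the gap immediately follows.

'that' functions as the subject of the clause embedded under 'think'. Fronting leaves a gap immediately after 'think':
The official that Hiroshi might convince the editor to think ___ may promise to misplace the proposal kept quiet.
'think' is word 10.

10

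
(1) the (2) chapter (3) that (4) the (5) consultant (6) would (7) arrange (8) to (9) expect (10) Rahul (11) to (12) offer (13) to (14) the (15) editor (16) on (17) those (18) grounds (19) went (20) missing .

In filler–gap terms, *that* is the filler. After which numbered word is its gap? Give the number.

The filler 'that' is interpreted as the direct object of 'offer'. Wh-movement fronts it, leaving a gap right after 'offer':
The chapter that the consultant would arrange to expect Rahul to offer ___ to the editor on those grounds went missing.
'offer' is word 12.

12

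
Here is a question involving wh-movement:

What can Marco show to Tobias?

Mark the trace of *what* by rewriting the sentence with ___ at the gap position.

In situ: Marco can show what to Tobias.
'what' is the direct object of 'show'. The gap is right after 'show'.

What can Marco show ___ to Tobias?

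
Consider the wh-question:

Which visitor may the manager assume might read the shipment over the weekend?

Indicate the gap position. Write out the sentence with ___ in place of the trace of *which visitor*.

Which visitor may the manager assume ___ might read the shipment over the weekend?

Underlying clause: The manager may assume which visitor might read the shipment over the weekend.
'which visitor' functions as the subject of the clause embedded under 'assume'. The gap is right after 'assume'.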